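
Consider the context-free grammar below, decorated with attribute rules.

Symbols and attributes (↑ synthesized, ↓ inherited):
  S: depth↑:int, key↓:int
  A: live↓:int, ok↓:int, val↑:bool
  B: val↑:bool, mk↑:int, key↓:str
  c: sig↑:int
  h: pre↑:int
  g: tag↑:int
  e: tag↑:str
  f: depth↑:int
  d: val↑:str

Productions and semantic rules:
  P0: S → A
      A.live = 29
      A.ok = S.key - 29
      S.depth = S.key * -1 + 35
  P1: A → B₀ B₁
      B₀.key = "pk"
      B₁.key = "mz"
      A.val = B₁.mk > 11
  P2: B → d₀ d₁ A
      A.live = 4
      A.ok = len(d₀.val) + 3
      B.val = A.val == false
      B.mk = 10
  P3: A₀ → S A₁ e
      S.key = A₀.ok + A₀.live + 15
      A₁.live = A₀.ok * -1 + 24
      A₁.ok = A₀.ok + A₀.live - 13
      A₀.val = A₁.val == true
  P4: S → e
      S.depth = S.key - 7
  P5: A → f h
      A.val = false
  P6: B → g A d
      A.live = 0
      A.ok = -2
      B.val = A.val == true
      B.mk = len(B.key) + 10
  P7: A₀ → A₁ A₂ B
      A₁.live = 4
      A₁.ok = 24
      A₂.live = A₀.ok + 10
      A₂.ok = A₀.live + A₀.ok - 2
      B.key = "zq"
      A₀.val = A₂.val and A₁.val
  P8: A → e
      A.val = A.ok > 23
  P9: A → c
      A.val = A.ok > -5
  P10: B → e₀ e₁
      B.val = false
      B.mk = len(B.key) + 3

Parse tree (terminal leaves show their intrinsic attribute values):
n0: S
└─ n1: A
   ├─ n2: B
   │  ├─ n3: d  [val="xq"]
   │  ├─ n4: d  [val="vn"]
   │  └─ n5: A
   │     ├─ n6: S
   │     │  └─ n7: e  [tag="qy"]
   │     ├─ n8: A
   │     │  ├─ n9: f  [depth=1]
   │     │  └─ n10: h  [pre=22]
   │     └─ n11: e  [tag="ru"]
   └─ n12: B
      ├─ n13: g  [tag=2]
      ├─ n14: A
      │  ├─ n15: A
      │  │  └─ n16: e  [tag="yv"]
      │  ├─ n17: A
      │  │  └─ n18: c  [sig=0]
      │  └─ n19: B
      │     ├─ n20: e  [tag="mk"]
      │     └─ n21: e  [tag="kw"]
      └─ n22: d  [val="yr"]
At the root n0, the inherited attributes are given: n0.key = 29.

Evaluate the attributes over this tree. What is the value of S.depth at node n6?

17

1. n0.key = 29  [given at root]
2. n1.live = 29  [29]
3. n1.ok = 0  [S.key - 29]
4. n2.key = "pk"  ["pk"]
5. n3.val = "xq"  [terminal]
6. n4.val = "vn"  [terminal]
7. n5.live = 4  [4]
8. n5.ok = 5  [len(d₀.val) + 3]
9. n6.key = 24  [A₀.ok + A₀.live + 15]
10. n7.tag = "qy"  [terminal]
11. n6.depth = 17  [S.key - 7]
12. n8.live = 19  [A₀.ok * -1 + 24]
13. n8.ok = -4  [A₀.ok + A₀.live - 13]
14. n9.depth = 1  [terminal]
15. n10.pre = 22  [terminal]
16. n8.val = false  [false]
17. n11.tag = "ru"  [terminal]
18. n5.val = false  [A₁.val == true]
19. n2.val = true  [A.val == false]
20. n2.mk = 10  [10]
21. n12.key = "mz"  ["mz"]
22. n13.tag = 2  [terminal]
23. n14.live = 0  [0]
24. n14.ok = -2  [-2]
25. n15.live = 4  [4]
26. n15.ok = 24  [24]
27. n16.tag = "yv"  [terminal]
28. n15.val = true  [A.ok > 23]
29. n17.live = 8  [A₀.ok + 10]
30. n17.ok = -4  [A₀.live + A₀.ok - 2]
31. n18.sig = 0  [terminal]
32. n17.val = true  [A.ok > -5]
33. n19.key = "zq"  ["zq"]
34. n20.tag = "mk"  [terminal]
35. n21.tag = "kw"  [terminal]
36. n19.val = false  [false]
37. n19.mk = 5  [len(B.key) + 3]
38. n14.val = true  [A₂.val and A₁.val]
39. n22.val = "yr"  [terminal]
40. n12.val = true  [A.val == true]
41. n12.mk = 12  [len(B.key) + 10]
42. n1.val = true  [B₁.mk > 11]
43. n0.depth = 6  [S.key * -1 + 35]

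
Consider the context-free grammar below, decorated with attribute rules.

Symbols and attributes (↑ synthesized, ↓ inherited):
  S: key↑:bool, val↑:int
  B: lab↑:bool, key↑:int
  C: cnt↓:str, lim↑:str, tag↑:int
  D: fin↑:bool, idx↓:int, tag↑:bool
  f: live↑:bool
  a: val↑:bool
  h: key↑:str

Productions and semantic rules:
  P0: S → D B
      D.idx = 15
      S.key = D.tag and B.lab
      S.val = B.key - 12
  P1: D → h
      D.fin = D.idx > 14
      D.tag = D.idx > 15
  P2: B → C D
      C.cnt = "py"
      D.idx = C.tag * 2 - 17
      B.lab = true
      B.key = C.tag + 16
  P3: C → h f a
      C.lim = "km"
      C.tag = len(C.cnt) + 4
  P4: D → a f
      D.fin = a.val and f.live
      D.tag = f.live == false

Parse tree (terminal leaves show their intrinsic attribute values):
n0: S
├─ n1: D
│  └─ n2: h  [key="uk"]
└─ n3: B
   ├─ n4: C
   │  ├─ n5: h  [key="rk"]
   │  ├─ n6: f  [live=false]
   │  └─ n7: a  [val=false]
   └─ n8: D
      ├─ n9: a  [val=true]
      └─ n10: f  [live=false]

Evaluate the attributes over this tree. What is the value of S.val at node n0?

1. n1.idx = 15  [15]
2. n2.key = "uk"  [terminal]
3. n1.fin = true  [D.idx > 14]
4. n1.tag = false  [D.idx > 15]
5. n4.cnt = "py"  ["py"]
6. n5.key = "rk"  [terminal]
7. n6.live = false  [terminal]
8. n7.val = false  [terminal]
9. n4.lim = "km"  ["km"]
10. n4.tag = 6  [len(C.cnt) + 4]
11. n8.idx = -5  [C.tag * 2 - 17]
12. n9.val = true  [terminal]
13. n10.live = false  [terminal]
14. n8.fin = false  [a.val and f.live]
15. n8.tag = true  [f.live == false]
16. n3.lab = true  [true]
17. n3.key = 22  [C.tag + 16]
18. n0.key = false  [D.tag and B.lab]
19. n0.val = 10  [B.key - 12]

10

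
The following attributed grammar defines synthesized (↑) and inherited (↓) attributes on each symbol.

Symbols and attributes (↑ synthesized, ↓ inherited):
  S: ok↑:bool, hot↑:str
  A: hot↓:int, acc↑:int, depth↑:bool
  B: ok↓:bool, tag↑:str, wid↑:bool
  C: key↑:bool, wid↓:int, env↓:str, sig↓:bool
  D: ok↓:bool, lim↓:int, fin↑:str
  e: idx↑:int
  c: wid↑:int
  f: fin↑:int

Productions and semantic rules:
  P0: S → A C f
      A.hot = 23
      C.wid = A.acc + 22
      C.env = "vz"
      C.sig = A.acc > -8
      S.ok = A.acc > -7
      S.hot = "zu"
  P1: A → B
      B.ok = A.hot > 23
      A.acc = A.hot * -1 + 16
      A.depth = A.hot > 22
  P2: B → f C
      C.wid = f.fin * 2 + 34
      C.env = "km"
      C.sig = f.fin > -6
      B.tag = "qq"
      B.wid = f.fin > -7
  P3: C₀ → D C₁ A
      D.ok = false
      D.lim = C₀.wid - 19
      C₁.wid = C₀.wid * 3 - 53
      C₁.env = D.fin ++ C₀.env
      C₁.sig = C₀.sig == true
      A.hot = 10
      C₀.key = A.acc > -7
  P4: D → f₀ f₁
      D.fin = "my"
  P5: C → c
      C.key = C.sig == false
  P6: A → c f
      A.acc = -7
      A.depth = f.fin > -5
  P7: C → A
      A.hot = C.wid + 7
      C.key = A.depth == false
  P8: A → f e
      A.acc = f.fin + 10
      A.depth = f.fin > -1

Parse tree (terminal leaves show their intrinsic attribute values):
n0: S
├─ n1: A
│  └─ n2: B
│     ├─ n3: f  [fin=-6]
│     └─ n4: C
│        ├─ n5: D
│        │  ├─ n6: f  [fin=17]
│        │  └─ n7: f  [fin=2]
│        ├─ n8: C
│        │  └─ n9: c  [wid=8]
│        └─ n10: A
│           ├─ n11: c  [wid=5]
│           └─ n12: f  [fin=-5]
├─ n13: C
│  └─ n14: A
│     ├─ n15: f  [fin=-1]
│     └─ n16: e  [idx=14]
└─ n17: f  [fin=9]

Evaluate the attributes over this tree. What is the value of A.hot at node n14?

1. n1.hot = 23  [23]
2. n2.ok = false  [A.hot > 23]
3. n3.fin = -6  [terminal]
4. n4.wid = 22  [f.fin * 2 + 34]
5. n4.env = "km"  ["km"]
6. n4.sig = false  [f.fin > -6]
7. n5.ok = false  [false]
8. n5.lim = 3  [C₀.wid - 19]
9. n6.fin = 17  [terminal]
10. n7.fin = 2  [terminal]
11. n5.fin = "my"  ["my"]
12. n8.wid = 13  [C₀.wid * 3 - 53]
13. n8.env = "mykm"  [D.fin ++ C₀.env]
14. n8.sig = false  [C₀.sig == true]
15. n9.wid = 8  [terminal]
16. n8.key = true  [C.sig == false]
17. n10.hot = 10  [10]
18. n11.wid = 5  [terminal]
19. n12.fin = -5  [terminal]
20. n10.acc = -7  [-7]
21. n10.depth = false  [f.fin > -5]
22. n4.key = false  [A.acc > -7]
23. n2.tag = "qq"  ["qq"]
24. n2.wid = true  [f.fin > -7]
25. n1.acc = -7  [A.hot * -1 + 16]
26. n1.depth = true  [A.hot > 22]
27. n13.wid = 15  [A.acc + 22]
28. n13.env = "vz"  ["vz"]
29. n13.sig = true  [A.acc > -8]
30. n14.hot = 22  [C.wid + 7]
31. n15.fin = -1  [terminal]
32. n16.idx = 14  [terminal]
33. n14.acc = 9  [f.fin + 10]
34. n14.depth = false  [f.fin > -1]
35. n13.key = true  [A.depth == false]
36. n17.fin = 9  [terminal]
37. n0.ok = false  [A.acc > -7]
38. n0.hot = "zu"  ["zu"]

22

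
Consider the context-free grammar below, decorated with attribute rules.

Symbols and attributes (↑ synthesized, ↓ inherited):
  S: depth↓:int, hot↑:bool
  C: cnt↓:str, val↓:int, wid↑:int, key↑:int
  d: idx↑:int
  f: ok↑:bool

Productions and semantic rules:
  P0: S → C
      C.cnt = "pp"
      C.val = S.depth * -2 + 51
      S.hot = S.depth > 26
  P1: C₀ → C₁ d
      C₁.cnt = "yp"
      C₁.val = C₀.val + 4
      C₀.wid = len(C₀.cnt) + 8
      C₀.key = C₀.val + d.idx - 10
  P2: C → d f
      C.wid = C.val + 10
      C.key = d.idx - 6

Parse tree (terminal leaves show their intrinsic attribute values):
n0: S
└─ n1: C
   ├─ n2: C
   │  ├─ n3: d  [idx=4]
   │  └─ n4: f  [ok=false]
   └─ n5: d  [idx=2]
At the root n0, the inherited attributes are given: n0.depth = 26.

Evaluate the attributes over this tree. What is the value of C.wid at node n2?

13

1. n0.depth = 26  [given at root]
2. n1.cnt = "pp"  ["pp"]
3. n1.val = -1  [S.depth * -2 + 51]
4. n2.cnt = "yp"  ["yp"]
5. n2.val = 3  [C₀.val + 4]
6. n3.idx = 4  [terminal]
7. n4.ok = false  [terminal]
8. n2.wid = 13  [C.val + 10]
9. n2.key = -2  [d.idx - 6]
10. n5.idx = 2  [terminal]
11. n1.wid = 10  [len(C₀.cnt) + 8]
12. n1.key = -9  [C₀.val + d.idx - 10]
13. n0.hot = false  [S.depth > 26]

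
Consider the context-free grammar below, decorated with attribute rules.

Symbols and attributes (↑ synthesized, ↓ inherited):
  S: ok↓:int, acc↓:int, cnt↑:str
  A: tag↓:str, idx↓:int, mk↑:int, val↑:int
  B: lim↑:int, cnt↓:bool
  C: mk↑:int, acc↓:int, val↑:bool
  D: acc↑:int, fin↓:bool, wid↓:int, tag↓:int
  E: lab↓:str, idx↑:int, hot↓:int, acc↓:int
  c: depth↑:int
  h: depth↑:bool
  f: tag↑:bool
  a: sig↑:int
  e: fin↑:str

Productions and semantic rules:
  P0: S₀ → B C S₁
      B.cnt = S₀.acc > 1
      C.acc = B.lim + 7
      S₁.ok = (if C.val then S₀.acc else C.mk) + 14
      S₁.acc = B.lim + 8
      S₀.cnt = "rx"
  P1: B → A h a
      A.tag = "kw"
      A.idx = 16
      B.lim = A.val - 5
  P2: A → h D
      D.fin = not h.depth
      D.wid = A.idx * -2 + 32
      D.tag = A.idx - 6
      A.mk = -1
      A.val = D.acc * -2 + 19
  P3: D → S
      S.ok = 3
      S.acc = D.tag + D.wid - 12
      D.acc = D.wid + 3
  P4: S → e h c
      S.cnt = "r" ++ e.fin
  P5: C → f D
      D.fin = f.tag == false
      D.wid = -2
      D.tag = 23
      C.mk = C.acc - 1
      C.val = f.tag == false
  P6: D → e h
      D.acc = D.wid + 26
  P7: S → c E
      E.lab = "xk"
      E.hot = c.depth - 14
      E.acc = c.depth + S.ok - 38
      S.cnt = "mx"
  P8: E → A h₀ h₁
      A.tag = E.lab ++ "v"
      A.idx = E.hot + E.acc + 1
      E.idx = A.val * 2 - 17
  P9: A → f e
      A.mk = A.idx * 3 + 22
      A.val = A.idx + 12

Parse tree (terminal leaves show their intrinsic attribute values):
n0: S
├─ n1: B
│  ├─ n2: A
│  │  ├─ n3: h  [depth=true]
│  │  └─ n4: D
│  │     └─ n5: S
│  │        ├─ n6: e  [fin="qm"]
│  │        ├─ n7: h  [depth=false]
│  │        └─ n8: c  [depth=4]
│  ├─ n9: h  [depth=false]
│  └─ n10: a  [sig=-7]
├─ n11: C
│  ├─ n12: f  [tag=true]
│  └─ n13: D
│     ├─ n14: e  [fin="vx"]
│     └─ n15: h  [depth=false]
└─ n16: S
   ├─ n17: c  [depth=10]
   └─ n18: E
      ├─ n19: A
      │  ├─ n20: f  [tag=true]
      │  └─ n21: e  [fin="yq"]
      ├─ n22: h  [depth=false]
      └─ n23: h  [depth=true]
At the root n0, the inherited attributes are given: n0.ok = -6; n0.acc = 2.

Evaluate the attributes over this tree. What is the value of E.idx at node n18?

1

1. n0.ok = -6  [given at root]
2. n0.acc = 2  [given at root]
3. n1.cnt = true  [S₀.acc > 1]
4. n2.tag = "kw"  ["kw"]
5. n2.idx = 16  [16]
6. n3.depth = true  [terminal]
7. n4.fin = false  [not h.depth]
8. n4.wid = 0  [A.idx * -2 + 32]
9. n4.tag = 10  [A.idx - 6]
10. n5.ok = 3  [3]
11. n5.acc = -2  [D.tag + D.wid - 12]
12. n6.fin = "qm"  [terminal]
13. n7.depth = false  [terminal]
14. n8.depth = 4  [terminal]
15. n5.cnt = "rqm"  ["r" ++ e.fin]
16. n4.acc = 3  [D.wid + 3]
17. n2.mk = -1  [-1]
18. n2.val = 13  [D.acc * -2 + 19]
19. n9.depth = false  [terminal]
20. n10.sig = -7  [terminal]
21. n1.lim = 8  [A.val - 5]
22. n11.acc = 15  [B.lim + 7]
23. n12.tag = true  [terminal]
24. n13.fin = false  [f.tag == false]
25. n13.wid = -2  [-2]
26. n13.tag = 23  [23]
27. n14.fin = "vx"  [terminal]
28. n15.depth = false  [terminal]
29. n13.acc = 24  [D.wid + 26]
30. n11.mk = 14  [C.acc - 1]
31. n11.val = false  [f.tag == false]
32. n16.ok = 28  [(if C.val then S₀.acc else C.mk) + 14]
33. n16.acc = 16  [B.lim + 8]
34. n17.depth = 10  [terminal]
35. n18.lab = "xk"  ["xk"]
36. n18.hot = -4  [c.depth - 14]
37. n18.acc = 0  [c.depth + S.ok - 38]
38. n19.tag = "xkv"  [E.lab ++ "v"]
39. n19.idx = -3  [E.hot + E.acc + 1]
40. n20.tag = true  [terminal]
41. n21.fin = "yq"  [terminal]
42. n19.mk = 13  [A.idx * 3 + 22]
43. n19.val = 9  [A.idx + 12]
44. n22.depth = false  [terminal]
45. n23.depth = true  [terminal]
46. n18.idx = 1  [A.val * 2 - 17]
47. n16.cnt = "mx"  ["mx"]
48. n0.cnt = "rx"  ["rx"]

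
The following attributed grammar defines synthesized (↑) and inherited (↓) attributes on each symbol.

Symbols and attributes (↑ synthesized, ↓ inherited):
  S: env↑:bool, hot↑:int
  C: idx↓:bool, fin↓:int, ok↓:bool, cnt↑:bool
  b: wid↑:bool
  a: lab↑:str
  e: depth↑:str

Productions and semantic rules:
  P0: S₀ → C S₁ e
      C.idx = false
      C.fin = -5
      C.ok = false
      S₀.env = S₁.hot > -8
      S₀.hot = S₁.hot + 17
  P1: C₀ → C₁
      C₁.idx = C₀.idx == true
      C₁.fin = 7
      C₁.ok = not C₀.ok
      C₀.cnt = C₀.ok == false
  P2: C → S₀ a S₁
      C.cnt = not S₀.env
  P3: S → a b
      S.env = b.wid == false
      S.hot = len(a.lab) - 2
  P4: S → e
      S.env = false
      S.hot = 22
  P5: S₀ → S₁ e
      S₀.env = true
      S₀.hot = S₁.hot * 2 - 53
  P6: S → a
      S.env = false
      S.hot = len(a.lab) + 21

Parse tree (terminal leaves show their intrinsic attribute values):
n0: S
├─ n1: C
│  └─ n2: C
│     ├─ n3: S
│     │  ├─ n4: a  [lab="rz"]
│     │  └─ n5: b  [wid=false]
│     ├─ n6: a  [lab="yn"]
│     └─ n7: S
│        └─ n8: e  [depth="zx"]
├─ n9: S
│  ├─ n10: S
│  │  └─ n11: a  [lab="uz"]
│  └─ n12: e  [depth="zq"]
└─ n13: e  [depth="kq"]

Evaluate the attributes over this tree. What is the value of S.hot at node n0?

1. n1.idx = false  [false]
2. n1.fin = -5  [-5]
3. n1.ok = false  [false]
4. n2.idx = false  [C₀.idx == true]
5. n2.fin = 7  [7]
6. n2.ok = true  [not C₀.ok]
7. n4.lab = "rz"  [terminal]
8. n5.wid = false  [terminal]
9. n3.env = true  [b.wid == false]
10. n3.hot = 0  [len(a.lab) - 2]
11. n6.lab = "yn"  [terminal]
12. n8.depth = "zx"  [terminal]
13. n7.env = false  [false]
14. n7.hot = 22  [22]
15. n2.cnt = false  [not S₀.env]
16. n1.cnt = true  [C₀.ok == false]
17. n11.lab = "uz"  [terminal]
18. n10.env = false  [false]
19. n10.hot = 23  [len(a.lab) + 21]
20. n12.depth = "zq"  [terminal]
21. n9.env = true  [true]
22. n9.hot = -7  [S₁.hot * 2 - 53]
23. n13.depth = "kq"  [terminal]
24. n0.env = true  [S₁.hot > -8]
25. n0.hot = 10  [S₁.hot + 17]

10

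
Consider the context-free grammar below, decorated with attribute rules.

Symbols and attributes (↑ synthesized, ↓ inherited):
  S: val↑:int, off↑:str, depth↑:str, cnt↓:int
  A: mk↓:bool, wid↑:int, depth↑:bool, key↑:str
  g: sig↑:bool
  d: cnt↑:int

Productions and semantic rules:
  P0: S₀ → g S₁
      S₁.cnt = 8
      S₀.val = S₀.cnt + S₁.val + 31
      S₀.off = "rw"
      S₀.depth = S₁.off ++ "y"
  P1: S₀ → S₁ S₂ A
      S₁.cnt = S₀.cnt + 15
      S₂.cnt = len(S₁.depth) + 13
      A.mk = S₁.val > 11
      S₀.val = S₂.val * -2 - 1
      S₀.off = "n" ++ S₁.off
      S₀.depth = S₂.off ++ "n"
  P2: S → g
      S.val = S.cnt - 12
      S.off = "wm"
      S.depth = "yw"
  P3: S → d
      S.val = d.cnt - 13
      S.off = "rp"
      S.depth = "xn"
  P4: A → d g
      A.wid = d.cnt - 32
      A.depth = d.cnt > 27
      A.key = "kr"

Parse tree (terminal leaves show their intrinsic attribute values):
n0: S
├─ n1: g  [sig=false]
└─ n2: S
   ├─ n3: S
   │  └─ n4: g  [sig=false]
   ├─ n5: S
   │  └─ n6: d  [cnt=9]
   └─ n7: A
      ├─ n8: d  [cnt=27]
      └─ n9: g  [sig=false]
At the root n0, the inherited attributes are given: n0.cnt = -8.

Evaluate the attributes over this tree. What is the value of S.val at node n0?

30

1. n0.cnt = -8  [given at root]
2. n1.sig = false  [terminal]
3. n2.cnt = 8  [8]
4. n3.cnt = 23  [S₀.cnt + 15]
5. n4.sig = false  [terminal]
6. n3.val = 11  [S.cnt - 12]
7. n3.off = "wm"  ["wm"]
8. n3.depth = "yw"  ["yw"]
9. n5.cnt = 15  [len(S₁.depth) + 13]
10. n6.cnt = 9  [terminal]
11. n5.val = -4  [d.cnt - 13]
12. n5.off = "rp"  ["rp"]
13. n5.depth = "xn"  ["xn"]
14. n7.mk = false  [S₁.val > 11]
15. n8.cnt = 27  [terminal]
16. n9.sig = false  [terminal]
17. n7.wid = -5  [d.cnt - 32]
18. n7.depth = false  [d.cnt > 27]
19. n7.key = "kr"  ["kr"]
20. n2.val = 7  [S₂.val * -2 - 1]
21. n2.off = "nwm"  ["n" ++ S₁.off]
22. n2.depth = "rpn"  [S₂.off ++ "n"]
23. n0.val = 30  [S₀.cnt + S₁.val + 31]
24. n0.off = "rw"  ["rw"]
25. n0.depth = "nwmy"  [S₁.off ++ "y"]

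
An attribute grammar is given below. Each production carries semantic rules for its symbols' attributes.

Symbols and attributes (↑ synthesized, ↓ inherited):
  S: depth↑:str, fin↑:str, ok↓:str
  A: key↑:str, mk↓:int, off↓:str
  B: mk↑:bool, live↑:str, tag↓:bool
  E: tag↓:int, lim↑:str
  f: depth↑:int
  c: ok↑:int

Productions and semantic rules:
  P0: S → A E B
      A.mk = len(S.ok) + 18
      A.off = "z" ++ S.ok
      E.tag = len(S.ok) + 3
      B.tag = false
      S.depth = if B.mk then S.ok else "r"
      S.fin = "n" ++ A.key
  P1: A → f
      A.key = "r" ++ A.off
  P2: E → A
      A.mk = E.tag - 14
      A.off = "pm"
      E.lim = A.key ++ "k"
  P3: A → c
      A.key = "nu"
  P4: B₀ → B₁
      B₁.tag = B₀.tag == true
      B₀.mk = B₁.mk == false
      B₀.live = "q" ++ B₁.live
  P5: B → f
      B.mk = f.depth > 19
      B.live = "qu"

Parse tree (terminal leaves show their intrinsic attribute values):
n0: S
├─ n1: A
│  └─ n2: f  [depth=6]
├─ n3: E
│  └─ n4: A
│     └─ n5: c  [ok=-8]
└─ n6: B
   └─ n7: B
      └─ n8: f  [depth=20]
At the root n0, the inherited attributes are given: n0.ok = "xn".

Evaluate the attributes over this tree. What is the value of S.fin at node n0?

"nrzxn"

1. n0.ok = "xn"  [given at root]
2. n1.mk = 20  [len(S.ok) + 18]
3. n1.off = "zxn"  ["z" ++ S.ok]
4. n2.depth = 6  [terminal]
5. n1.key = "rzxn"  ["r" ++ A.off]
6. n3.tag = 5  [len(S.ok) + 3]
7. n4.mk = -9  [E.tag - 14]
8. n4.off = "pm"  ["pm"]
9. n5.ok = -8  [terminal]
10. n4.key = "nu"  ["nu"]
11. n3.lim = "nuk"  [A.key ++ "k"]
12. n6.tag = false  [false]
13. n7.tag = false  [B₀.tag == true]
14. n8.depth = 20  [terminal]
15. n7.mk = true  [f.depth > 19]
16. n7.live = "qu"  ["qu"]
17. n6.mk = false  [B₁.mk == false]
18. n6.live = "qqu"  ["q" ++ B₁.live]
19. n0.depth = "r"  [if B.mk then S.ok else "r"]
20. n0.fin = "nrzxn"  ["n" ++ A.key]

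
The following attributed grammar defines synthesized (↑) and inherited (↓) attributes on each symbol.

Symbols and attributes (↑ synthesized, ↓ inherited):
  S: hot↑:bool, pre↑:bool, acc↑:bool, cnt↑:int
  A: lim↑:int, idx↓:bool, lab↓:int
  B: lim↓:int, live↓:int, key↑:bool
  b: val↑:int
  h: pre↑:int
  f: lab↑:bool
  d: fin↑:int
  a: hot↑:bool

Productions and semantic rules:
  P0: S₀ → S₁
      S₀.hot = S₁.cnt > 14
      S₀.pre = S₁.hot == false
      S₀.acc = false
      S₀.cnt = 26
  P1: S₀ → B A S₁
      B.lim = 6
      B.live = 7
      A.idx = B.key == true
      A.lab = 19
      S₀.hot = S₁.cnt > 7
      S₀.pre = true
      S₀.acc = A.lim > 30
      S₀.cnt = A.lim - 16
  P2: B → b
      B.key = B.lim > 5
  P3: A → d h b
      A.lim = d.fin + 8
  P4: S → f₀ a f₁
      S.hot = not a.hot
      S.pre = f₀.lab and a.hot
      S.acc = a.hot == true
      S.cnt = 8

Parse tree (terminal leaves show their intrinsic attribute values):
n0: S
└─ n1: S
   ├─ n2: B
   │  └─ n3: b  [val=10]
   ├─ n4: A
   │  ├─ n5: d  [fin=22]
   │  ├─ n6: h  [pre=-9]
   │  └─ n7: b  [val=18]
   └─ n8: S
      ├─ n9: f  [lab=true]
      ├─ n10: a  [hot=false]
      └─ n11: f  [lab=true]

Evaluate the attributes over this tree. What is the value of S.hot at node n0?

false

1. n2.lim = 6  [6]
2. n2.live = 7  [7]
3. n3.val = 10  [terminal]
4. n2.key = true  [B.lim > 5]
5. n4.idx = true  [B.key == true]
6. n4.lab = 19  [19]
7. n5.fin = 22  [terminal]
8. n6.pre = -9  [terminal]
9. n7.val = 18  [terminal]
10. n4.lim = 30  [d.fin + 8]
11. n9.lab = true  [terminal]
12. n10.hot = false  [terminal]
13. n11.lab = true  [terminal]
14. n8.hot = true  [not a.hot]
15. n8.pre = false  [f₀.lab and a.hot]
16. n8.acc = false  [a.hot == true]
17. n8.cnt = 8  [8]
18. n1.hot = true  [S₁.cnt > 7]
19. n1.pre = true  [true]
20. n1.acc = false  [A.lim > 30]
21. n1.cnt = 14  [A.lim - 16]
22. n0.hot = false  [S₁.cnt > 14]
23. n0.pre = false  [S₁.hot == false]
24. n0.acc = false  [false]
25. n0.cnt = 26  [26]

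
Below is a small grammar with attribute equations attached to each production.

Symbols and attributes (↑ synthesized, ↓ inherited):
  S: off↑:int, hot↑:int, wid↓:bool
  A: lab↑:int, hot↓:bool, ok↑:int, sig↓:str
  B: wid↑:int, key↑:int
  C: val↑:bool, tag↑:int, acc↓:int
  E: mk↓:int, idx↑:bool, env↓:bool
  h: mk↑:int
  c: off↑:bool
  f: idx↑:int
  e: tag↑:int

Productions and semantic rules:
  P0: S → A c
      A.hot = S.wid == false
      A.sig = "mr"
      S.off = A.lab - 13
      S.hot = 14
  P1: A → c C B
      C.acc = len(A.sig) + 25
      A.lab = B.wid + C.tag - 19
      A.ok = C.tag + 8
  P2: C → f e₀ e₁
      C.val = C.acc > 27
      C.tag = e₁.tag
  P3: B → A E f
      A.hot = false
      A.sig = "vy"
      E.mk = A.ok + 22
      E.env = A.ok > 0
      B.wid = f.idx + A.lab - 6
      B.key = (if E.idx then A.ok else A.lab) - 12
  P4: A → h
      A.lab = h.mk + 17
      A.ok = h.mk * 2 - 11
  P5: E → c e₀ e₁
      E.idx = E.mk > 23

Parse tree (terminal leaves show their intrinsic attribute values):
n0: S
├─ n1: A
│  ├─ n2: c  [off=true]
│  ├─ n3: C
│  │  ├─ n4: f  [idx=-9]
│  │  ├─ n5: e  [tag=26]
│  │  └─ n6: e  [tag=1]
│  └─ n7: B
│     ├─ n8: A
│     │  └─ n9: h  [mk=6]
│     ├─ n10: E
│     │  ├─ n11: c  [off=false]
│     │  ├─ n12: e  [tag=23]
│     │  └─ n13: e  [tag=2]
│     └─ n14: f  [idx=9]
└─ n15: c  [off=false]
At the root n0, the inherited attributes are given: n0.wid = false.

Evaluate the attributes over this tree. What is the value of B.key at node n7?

11

1. n0.wid = false  [given at root]
2. n1.hot = true  [S.wid == false]
3. n1.sig = "mr"  ["mr"]
4. n2.off = true  [terminal]
5. n3.acc = 27  [len(A.sig) + 25]
6. n4.idx = -9  [terminal]
7. n5.tag = 26  [terminal]
8. n6.tag = 1  [terminal]
9. n3.val = false  [C.acc > 27]
10. n3.tag = 1  [e₁.tag]
11. n8.hot = false  [false]
12. n8.sig = "vy"  ["vy"]
13. n9.mk = 6  [terminal]
14. n8.lab = 23  [h.mk + 17]
15. n8.ok = 1  [h.mk * 2 - 11]
16. n10.mk = 23  [A.ok + 22]
17. n10.env = true  [A.ok > 0]
18. n11.off = false  [terminal]
19. n12.tag = 23  [terminal]
20. n13.tag = 2  [terminal]
21. n10.idx = false  [E.mk > 23]
22. n14.idx = 9  [terminal]
23. n7.wid = 26  [f.idx + A.lab - 6]
24. n7.key = 11  [(if E.idx then A.ok else A.lab) - 12]
25. n1.lab = 8  [B.wid + C.tag - 19]
26. n1.ok = 9  [C.tag + 8]
27. n15.off = false  [terminal]
28. n0.off = -5  [A.lab - 13]
29. n0.hot = 14  [14]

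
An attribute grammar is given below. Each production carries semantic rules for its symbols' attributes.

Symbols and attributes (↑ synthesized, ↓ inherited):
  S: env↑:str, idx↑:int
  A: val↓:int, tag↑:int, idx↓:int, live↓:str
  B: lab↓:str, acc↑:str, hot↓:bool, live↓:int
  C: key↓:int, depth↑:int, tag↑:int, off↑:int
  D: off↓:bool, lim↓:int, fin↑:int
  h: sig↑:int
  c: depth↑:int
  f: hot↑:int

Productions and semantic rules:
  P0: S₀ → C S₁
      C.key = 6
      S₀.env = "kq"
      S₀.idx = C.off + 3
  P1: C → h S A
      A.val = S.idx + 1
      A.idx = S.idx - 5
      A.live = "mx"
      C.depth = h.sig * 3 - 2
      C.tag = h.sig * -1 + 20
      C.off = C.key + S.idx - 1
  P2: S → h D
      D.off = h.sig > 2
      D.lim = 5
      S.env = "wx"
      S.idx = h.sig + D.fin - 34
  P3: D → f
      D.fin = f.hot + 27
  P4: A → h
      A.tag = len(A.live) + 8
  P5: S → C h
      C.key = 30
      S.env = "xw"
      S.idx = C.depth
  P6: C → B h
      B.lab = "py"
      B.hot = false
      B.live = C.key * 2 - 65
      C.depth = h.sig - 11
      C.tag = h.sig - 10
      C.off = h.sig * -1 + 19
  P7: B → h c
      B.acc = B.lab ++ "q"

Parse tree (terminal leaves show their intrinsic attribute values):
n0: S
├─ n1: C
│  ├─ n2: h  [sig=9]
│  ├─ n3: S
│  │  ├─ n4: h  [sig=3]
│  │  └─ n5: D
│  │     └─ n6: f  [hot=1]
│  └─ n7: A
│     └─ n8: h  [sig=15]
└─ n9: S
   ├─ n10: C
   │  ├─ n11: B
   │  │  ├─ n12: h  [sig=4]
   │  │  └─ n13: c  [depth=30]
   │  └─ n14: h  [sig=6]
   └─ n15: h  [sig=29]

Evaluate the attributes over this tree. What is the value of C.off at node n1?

1. n1.key = 6  [6]
2. n2.sig = 9  [terminal]
3. n4.sig = 3  [terminal]
4. n5.off = true  [h.sig > 2]
5. n5.lim = 5  [5]
6. n6.hot = 1  [terminal]
7. n5.fin = 28  [f.hot + 27]
8. n3.env = "wx"  ["wx"]
9. n3.idx = -3  [h.sig + D.fin - 34]
10. n7.val = -2  [S.idx + 1]
11. n7.idx = -8  [S.idx - 5]
12. n7.live = "mx"  ["mx"]
13. n8.sig = 15  [terminal]
14. n7.tag = 10  [len(A.live) + 8]
15. n1.depth = 25  [h.sig * 3 - 2]
16. n1.tag = 11  [h.sig * -1 + 20]
17. n1.off = 2  [C.key + S.idx - 1]
18. n10.key = 30  [30]
19. n11.lab = "py"  ["py"]
20. n11.hot = false  [false]
21. n11.live = -5  [C.key * 2 - 65]
22. n12.sig = 4  [terminal]
23. n13.depth = 30  [terminal]
24. n11.acc = "pyq"  [B.lab ++ "q"]
25. n14.sig = 6  [terminal]
26. n10.depth = -5  [h.sig - 11]
27. n10.tag = -4  [h.sig - 10]
28. n10.off = 13  [h.sig * -1 + 19]
29. n15.sig = 29  [terminal]
30. n9.env = "xw"  ["xw"]
31. n9.idx = -5  [C.depth]
32. n0.env = "kq"  ["kq"]
33. n0.idx = 5  [C.off + 3]

2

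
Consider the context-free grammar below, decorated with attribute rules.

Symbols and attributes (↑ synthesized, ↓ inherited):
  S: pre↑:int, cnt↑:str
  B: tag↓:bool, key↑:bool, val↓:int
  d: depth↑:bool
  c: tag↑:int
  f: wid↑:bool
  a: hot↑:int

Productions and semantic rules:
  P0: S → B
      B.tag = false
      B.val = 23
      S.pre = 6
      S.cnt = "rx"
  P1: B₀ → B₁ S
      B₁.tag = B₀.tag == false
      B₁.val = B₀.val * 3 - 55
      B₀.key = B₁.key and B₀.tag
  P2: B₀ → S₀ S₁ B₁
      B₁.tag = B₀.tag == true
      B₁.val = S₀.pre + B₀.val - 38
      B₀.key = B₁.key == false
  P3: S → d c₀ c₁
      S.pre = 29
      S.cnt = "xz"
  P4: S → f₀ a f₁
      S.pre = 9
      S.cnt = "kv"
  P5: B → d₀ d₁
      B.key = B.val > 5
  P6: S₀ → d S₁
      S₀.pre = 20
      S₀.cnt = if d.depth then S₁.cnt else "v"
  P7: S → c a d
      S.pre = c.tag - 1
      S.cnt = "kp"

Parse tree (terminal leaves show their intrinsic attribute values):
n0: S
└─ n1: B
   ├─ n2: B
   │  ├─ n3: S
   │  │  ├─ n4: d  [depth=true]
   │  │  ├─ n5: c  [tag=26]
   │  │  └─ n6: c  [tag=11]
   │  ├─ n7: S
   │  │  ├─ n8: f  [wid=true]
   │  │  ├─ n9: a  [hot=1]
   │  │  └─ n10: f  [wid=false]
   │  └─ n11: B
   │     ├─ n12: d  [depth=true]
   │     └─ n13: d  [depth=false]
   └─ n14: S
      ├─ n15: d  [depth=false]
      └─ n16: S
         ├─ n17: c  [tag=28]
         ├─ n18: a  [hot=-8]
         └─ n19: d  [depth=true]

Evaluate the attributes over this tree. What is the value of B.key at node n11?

false

1. n1.tag = false  [false]
2. n1.val = 23  [23]
3. n2.tag = true  [B₀.tag == false]
4. n2.val = 14  [B₀.val * 3 - 55]
5. n4.depth = true  [terminal]
6. n5.tag = 26  [terminal]
7. n6.tag = 11  [terminal]
8. n3.pre = 29  [29]
9. n3.cnt = "xz"  ["xz"]
10. n8.wid = true  [terminal]
11. n9.hot = 1  [terminal]
12. n10.wid = false  [terminal]
13. n7.pre = 9  [9]
14. n7.cnt = "kv"  ["kv"]
15. n11.tag = true  [B₀.tag == true]
16. n11.val = 5  [S₀.pre + B₀.val - 38]
17. n12.depth = true  [terminal]
18. n13.depth = false  [terminal]
19. n11.key = false  [B.val > 5]
20. n2.key = true  [B₁.key == false]
21. n15.depth = false  [terminal]
22. n17.tag = 28  [terminal]
23. n18.hot = -8  [terminal]
24. n19.depth = true  [terminal]
25. n16.pre = 27  [c.tag - 1]
26. n16.cnt = "kp"  ["kp"]
27. n14.pre = 20  [20]
28. n14.cnt = "v"  [if d.depth then S₁.cnt else "v"]
29. n1.key = false  [B₁.key and B₀.tag]
30. n0.pre = 6  [6]
31. n0.cnt = "rx"  ["rx"]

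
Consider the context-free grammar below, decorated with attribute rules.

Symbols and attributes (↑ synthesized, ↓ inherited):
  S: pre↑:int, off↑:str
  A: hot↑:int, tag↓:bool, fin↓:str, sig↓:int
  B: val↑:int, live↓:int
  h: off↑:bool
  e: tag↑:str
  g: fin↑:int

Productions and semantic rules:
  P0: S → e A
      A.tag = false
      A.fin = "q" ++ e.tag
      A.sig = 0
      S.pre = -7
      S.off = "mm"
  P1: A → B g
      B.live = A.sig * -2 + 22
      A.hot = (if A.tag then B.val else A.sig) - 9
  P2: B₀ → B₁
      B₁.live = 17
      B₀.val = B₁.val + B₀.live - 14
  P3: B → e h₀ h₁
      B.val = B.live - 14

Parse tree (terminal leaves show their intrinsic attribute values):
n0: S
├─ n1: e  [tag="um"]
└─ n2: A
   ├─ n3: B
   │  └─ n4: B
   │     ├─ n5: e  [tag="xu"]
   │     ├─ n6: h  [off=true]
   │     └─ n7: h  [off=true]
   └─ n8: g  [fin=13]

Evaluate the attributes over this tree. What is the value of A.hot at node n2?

1. n1.tag = "um"  [terminal]
2. n2.tag = false  [false]
3. n2.fin = "qum"  ["q" ++ e.tag]
4. n2.sig = 0  [0]
5. n3.live = 22  [A.sig * -2 + 22]
6. n4.live = 17  [17]
7. n5.tag = "xu"  [terminal]
8. n6.off = true  [terminal]
9. n7.off = true  [terminal]
10. n4.val = 3  [B.live - 14]
11. n3.val = 11  [B₁.val + B₀.live - 14]
12. n8.fin = 13  [terminal]
13. n2.hot = -9  [(if A.tag then B.val else A.sig) - 9]
14. n0.pre = -7  [-7]
15. n0.off = "mm"  ["mm"]

-9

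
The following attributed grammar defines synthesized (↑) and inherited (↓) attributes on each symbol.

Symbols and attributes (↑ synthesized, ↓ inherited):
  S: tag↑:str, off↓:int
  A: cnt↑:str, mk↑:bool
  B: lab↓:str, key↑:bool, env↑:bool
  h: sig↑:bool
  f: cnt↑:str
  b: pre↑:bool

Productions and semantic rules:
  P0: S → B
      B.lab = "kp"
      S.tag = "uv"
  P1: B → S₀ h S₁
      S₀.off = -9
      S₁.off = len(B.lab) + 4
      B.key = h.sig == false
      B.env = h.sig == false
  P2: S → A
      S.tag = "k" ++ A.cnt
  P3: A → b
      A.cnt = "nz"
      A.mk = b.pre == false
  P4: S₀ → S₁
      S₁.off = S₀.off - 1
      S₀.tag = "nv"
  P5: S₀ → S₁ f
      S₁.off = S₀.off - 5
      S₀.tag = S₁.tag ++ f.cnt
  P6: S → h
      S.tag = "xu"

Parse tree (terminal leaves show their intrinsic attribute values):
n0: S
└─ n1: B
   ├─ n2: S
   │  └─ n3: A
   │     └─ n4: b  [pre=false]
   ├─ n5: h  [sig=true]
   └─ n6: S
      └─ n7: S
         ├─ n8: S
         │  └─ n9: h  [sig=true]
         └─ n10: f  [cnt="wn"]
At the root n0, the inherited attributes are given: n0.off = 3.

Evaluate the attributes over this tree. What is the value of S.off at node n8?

1. n0.off = 3  [given at root]
2. n1.lab = "kp"  ["kp"]
3. n2.off = -9  [-9]
4. n4.pre = false  [terminal]
5. n3.cnt = "nz"  ["nz"]
6. n3.mk = true  [b.pre == false]
7. n2.tag = "knz"  ["k" ++ A.cnt]
8. n5.sig = true  [terminal]
9. n6.off = 6  [len(B.lab) + 4]
10. n7.off = 5  [S₀.off - 1]
11. n8.off = 0  [S₀.off - 5]
12. n9.sig = true  [terminal]
13. n8.tag = "xu"  ["xu"]
14. n10.cnt = "wn"  [terminal]
15. n7.tag = "xuwn"  [S₁.tag ++ f.cnt]
16. n6.tag = "nv"  ["nv"]
17. n1.key = false  [h.sig == false]
18. n1.env = false  [h.sig == false]
19. n0.tag = "uv"  ["uv"]

0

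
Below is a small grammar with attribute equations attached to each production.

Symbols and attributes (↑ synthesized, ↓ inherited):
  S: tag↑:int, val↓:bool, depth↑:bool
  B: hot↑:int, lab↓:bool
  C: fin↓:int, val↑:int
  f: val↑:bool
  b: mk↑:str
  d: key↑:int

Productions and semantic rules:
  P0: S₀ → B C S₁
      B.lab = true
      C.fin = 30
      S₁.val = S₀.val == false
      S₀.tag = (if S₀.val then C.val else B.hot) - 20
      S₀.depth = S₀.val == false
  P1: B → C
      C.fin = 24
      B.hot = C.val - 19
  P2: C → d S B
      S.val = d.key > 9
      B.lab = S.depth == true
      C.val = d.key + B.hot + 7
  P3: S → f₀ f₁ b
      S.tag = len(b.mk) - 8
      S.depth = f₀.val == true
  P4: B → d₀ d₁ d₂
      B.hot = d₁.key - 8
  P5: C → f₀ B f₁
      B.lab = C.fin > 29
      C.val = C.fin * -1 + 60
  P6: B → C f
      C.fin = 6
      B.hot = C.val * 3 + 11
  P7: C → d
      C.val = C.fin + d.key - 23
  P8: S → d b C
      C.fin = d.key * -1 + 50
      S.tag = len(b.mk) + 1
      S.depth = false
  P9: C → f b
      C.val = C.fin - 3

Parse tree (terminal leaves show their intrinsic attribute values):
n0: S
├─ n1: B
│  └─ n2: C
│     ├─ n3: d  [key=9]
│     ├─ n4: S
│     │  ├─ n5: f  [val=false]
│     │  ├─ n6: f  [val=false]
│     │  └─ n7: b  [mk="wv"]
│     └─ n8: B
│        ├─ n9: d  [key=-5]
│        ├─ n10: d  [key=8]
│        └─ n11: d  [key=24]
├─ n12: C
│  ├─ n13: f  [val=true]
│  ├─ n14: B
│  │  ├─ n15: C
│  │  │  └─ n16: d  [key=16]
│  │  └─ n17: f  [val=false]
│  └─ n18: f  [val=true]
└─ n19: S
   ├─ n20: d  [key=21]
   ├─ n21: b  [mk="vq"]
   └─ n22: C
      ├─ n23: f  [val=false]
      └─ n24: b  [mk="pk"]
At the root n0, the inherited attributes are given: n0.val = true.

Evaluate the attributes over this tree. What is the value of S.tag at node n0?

1. n0.val = true  [given at root]
2. n1.lab = true  [true]
3. n2.fin = 24  [24]
4. n3.key = 9  [terminal]
5. n4.val = false  [d.key > 9]
6. n5.val = false  [terminal]
7. n6.val = false  [terminal]
8. n7.mk = "wv"  [terminal]
9. n4.tag = -6  [len(b.mk) - 8]
10. n4.depth = false  [f₀.val == true]
11. n8.lab = false  [S.depth == true]
12. n9.key = -5  [terminal]
13. n10.key = 8  [terminal]
14. n11.key = 24  [terminal]
15. n8.hot = 0  [d₁.key - 8]
16. n2.val = 16  [d.key + B.hot + 7]
17. n1.hot = -3  [C.val - 19]
18. n12.fin = 30  [30]
19. n13.val = true  [terminal]
20. n14.lab = true  [C.fin > 29]
21. n15.fin = 6  [6]
22. n16.key = 16  [terminal]
23. n15.val = -1  [C.fin + d.key - 23]
24. n17.val = false  [terminal]
25. n14.hot = 8  [C.val * 3 + 11]
26. n18.val = true  [terminal]
27. n12.val = 30  [C.fin * -1 + 60]
28. n19.val = false  [S₀.val == false]
29. n20.key = 21  [terminal]
30. n21.mk = "vq"  [terminal]
31. n22.fin = 29  [d.key * -1 + 50]
32. n23.val = false  [terminal]
33. n24.mk = "pk"  [terminal]
34. n22.val = 26  [C.fin - 3]
35. n19.tag = 3  [len(b.mk) + 1]
36. n19.depth = false  [false]
37. n0.tag = 10  [(if S₀.val then C.val else B.hot) - 20]
38. n0.depth = false  [S₀.val == false]

10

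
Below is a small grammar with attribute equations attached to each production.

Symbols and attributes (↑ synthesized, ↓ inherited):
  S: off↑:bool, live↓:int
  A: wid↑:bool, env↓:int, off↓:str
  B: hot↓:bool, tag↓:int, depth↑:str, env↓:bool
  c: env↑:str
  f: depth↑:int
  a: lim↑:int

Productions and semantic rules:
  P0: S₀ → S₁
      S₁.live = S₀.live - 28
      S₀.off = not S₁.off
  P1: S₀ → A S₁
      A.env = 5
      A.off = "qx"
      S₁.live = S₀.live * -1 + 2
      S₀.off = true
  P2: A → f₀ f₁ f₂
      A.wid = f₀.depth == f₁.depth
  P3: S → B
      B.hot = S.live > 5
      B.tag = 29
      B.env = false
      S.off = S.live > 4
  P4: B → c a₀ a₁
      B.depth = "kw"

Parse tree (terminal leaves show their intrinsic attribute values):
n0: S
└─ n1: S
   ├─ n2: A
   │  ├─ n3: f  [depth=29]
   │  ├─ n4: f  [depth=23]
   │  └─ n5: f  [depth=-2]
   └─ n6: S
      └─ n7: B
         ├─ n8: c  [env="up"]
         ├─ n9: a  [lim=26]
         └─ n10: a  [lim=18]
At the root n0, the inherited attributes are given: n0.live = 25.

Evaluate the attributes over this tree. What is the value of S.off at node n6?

true

1. n0.live = 25  [given at root]
2. n1.live = -3  [S₀.live - 28]
3. n2.env = 5  [5]
4. n2.off = "qx"  ["qx"]
5. n3.depth = 29  [terminal]
6. n4.depth = 23  [terminal]
7. n5.depth = -2  [terminal]
8. n2.wid = false  [f₀.depth == f₁.depth]
9. n6.live = 5  [S₀.live * -1 + 2]
10. n7.hot = false  [S.live > 5]
11. n7.tag = 29  [29]
12. n7.env = false  [false]
13. n8.env = "up"  [terminal]
14. n9.lim = 26  [terminal]
15. n10.lim = 18  [terminal]
16. n7.depth = "kw"  ["kw"]
17. n6.off = true  [S.live > 4]
18. n1.off = true  [true]
19. n0.off = false  [not S₁.off]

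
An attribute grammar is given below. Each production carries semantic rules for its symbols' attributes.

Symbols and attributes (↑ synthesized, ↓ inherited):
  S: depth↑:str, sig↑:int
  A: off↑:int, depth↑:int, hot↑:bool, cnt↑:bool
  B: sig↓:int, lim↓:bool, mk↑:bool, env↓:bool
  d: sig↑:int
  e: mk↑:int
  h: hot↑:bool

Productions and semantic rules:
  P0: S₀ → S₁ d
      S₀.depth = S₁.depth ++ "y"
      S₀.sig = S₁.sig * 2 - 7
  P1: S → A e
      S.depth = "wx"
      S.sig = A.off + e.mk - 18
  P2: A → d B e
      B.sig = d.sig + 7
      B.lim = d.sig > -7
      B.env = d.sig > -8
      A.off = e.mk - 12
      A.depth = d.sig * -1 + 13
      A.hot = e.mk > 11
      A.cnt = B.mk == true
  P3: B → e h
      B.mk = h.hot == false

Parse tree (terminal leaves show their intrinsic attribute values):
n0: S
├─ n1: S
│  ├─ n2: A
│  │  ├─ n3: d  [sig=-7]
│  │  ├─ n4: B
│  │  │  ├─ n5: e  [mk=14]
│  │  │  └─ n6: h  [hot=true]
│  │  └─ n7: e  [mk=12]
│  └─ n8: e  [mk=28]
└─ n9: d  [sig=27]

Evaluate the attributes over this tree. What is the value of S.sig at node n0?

1. n3.sig = -7  [terminal]
2. n4.sig = 0  [d.sig + 7]
3. n4.lim = false  [d.sig > -7]
4. n4.env = true  [d.sig > -8]
5. n5.mk = 14  [terminal]
6. n6.hot = true  [terminal]
7. n4.mk = false  [h.hot == false]
8. n7.mk = 12  [terminal]
9. n2.off = 0  [e.mk - 12]
10. n2.depth = 20  [d.sig * -1 + 13]
11. n2.hot = true  [e.mk > 11]
12. n2.cnt = false  [B.mk == true]
13. n8.mk = 28  [terminal]
14. n1.depth = "wx"  ["wx"]
15. n1.sig = 10  [A.off + e.mk - 18]
16. n9.sig = 27  [terminal]
17. n0.depth = "wxy"  [S₁.depth ++ "y"]
18. n0.sig = 13  [S₁.sig * 2 - 7]

13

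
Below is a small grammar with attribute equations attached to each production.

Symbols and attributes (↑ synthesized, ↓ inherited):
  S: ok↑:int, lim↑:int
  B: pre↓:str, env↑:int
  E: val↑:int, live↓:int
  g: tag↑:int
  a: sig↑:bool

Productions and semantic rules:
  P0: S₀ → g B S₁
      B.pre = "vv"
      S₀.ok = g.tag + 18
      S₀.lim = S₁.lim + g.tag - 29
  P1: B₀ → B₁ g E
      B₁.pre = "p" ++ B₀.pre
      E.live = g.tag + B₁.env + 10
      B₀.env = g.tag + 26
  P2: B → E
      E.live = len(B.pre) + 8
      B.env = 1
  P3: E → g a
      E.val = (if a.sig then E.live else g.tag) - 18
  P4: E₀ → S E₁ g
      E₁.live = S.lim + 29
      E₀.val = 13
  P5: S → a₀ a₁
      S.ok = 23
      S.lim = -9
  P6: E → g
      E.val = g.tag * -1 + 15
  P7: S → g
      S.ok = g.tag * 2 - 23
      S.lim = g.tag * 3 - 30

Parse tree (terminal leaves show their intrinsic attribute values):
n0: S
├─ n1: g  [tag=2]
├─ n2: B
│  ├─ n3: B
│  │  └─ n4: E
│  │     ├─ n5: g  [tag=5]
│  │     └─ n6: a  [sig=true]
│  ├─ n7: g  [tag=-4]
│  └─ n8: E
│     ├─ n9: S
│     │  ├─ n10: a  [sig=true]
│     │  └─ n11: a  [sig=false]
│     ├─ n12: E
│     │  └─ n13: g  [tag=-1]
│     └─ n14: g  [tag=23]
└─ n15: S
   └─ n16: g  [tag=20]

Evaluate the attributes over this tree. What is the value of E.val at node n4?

1. n1.tag = 2  [terminal]
2. n2.pre = "vv"  ["vv"]
3. n3.pre = "pvv"  ["p" ++ B₀.pre]
4. n4.live = 11  [len(B.pre) + 8]
5. n5.tag = 5  [terminal]
6. n6.sig = true  [terminal]
7. n4.val = -7  [(if a.sig then E.live else g.tag) - 18]
8. n3.env = 1  [1]
9. n7.tag = -4  [terminal]
10. n8.live = 7  [g.tag + B₁.env + 10]
11. n10.sig = true  [terminal]
12. n11.sig = false  [terminal]
13. n9.ok = 23  [23]
14. n9.lim = -9  [-9]
15. n12.live = 20  [S.lim + 29]
16. n13.tag = -1  [terminal]
17. n12.val = 16  [g.tag * -1 + 15]
18. n14.tag = 23  [terminal]
19. n8.val = 13  [13]
20. n2.env = 22  [g.tag + 26]
21. n16.tag = 20  [terminal]
22. n15.ok = 17  [g.tag * 2 - 23]
23. n15.lim = 30  [g.tag * 3 - 30]
24. n0.ok = 20  [g.tag + 18]
25. n0.lim = 3  [S₁.lim + g.tag - 29]

-7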